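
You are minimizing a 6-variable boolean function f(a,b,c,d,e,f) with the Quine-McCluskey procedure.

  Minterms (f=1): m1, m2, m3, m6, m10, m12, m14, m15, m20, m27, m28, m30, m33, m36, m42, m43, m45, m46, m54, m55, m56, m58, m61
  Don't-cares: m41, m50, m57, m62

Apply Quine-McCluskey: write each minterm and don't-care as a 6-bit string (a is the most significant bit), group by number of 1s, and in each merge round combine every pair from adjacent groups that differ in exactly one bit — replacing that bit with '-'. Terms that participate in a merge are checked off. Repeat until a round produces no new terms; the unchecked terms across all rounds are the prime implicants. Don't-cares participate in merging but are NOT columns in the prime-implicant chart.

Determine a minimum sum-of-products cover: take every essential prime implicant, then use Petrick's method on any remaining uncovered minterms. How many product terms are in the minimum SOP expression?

[col 0] 000001*, 000010*, 000011*, 000110*, 001010*, 001100*, 001110*, 001111*, 010100*, 011011, 011100*, 011110*, 100001*, 100100, 101001*, 101010*, 101011*, 101101*, 101110*, 110010*, 110110*, 110111*, 111000*, 111001*, 111010*, 111101*, 111110*
[col 1] -00001, -01010*, -01110*, -11110*, 0-1100*, 0-1110*, 00-010*, 00-110*, 000-10*, 0000-1, 00001-, 001-10*, 0011-0*, 00111-, 01-100, 0111-0*, 1-1001*, 1-1010*, 1-1101*, 1-1110*, 10-001, 101-01*, 101-10*, 1010-1, 10101-, 11-010*, 11-110*, 110-10*, 11011-, 111-01*, 111-10*, 1110-0, 11100-
[col 2] --1110, -01-10, 0-11-0, 00--10, 1-1-01, 1-1-10, 11--10
Prime implicants: --1110, -00001, -01-10, 0-11-0, 00--10, 0000-1, 00001-, 00111-, 01-100, 011011, 1-1-01, 1-1-10, 10-001, 100100, 1010-1, 10101-, 11--10, 11011-, 1110-0, 11100-
PI chart (minterm → PIs covering it):
  1 | -00001,0000-1
  2 | 00--10,00001-
  3 | 0000-1,00001-
  6 | 00--10  (sole → essential)
  10 | -01-10,00--10
  12 | 0-11-0  (sole → essential)
  14 | --1110,-01-10,0-11-0,00--10,00111-
  15 | 00111-  (sole → essential)
  20 | 01-100  (sole → essential)
  27 | 011011  (sole → essential)
  28 | 0-11-0,01-100
  30 | --1110,0-11-0
  33 | -00001,10-001
  36 | 100100  (sole → essential)
  42 | -01-10,1-1-10,10101-
  43 | 1010-1,10101-
  45 | 1-1-01  (sole → essential)
  46 | --1110,-01-10,1-1-10
  54 | 11--10,11011-
  55 | 11011-  (sole → essential)
  56 | 1110-0,11100-
  58 | 1-1-10,11--10,1110-0
  61 | 1-1-01  (sole → essential)
Essential prime implicants: 0-11-0, 00--10, 00111-, 01-100, 011011, 1-1-01, 100100, 11011-
Petrick residual → --1110, -00001, 0000-1, 10101-, 1110-0
Minimum SOP uses 13 PIs: cdef' + b'c'd'e'f + a'cdf' + a'b'ef' + a'b'c'd'f + a'b'cde + a'bde'f' + a'bcd'ef + ace'f + ab'c'de'f' + ab'cd'e + abc'de + abcd'f'

13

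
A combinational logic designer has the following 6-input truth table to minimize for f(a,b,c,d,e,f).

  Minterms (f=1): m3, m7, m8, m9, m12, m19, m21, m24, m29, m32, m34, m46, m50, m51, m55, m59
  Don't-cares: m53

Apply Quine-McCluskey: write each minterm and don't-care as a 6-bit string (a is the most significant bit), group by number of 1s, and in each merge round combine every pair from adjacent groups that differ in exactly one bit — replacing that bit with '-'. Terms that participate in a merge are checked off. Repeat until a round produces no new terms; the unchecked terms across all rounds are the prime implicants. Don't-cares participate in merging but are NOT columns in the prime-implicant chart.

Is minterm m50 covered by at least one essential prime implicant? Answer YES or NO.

NO

Round 0: 000011✓ 000111✓ 001000✓ 001001✓ 001100✓ 010011✓ 010101✓ 011000✓ 011101✓ 100000✓ 100010✓ 101110 110010✓ 110011✓ 110101✓ 110111✓ 111011✓
Round 1: -10011 -10101 0-0011 0-1000 000-11 001-00 00100- 01-101 1-0010 1000-0 11-011 110-11 11001- 1101-1
PIs = {-10011, -10101, 0-0011, 0-1000, 000-11, 001-00, 00100-, 01-101, 1-0010, 1000-0, 101110, 11-011, 110-11, 11001-, 1101-1}
Coverage chart:
  m3: 0-0011,000-11
  m7: 000-11 ←essential
  m8: 0-1000,001-00,00100-
  m9: 00100- ←essential
  m12: 001-00 ←essential
  m19: -10011,0-0011
  m21: -10101,01-101
  m24: 0-1000 ←essential
  m29: 01-101 ←essential
  m32: 1000-0 ←essential
  m34: 1-0010,1000-0
  m46: 101110 ←essential
  m50: 1-0010,11001-
  m51: -10011,11-011,110-11,11001-
  m55: 110-11,1101-1
  m59: 11-011 ←essential
Essential: 0-1000, 000-11, 001-00, 00100-, 01-101, 1000-0, 101110, 11-011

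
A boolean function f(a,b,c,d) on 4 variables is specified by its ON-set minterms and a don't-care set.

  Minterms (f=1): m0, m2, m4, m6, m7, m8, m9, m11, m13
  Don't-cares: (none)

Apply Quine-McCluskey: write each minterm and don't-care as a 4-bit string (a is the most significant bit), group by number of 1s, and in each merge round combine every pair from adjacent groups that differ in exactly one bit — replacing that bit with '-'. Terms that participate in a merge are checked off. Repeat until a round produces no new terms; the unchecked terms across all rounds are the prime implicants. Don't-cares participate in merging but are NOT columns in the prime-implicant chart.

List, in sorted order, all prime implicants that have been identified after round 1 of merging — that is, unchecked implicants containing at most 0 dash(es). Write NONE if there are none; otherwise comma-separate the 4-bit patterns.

[col 0] 0000*, 0010*, 0100*, 0110*, 0111*, 1000*, 1001*, 1011*, 1101*
[col 1] -000, 0-00*, 0-10*, 00-0*, 01-0*, 011-, 1-01, 10-1, 100-
[col 2] 0--0
Prime implicants: -000, 0--0, 011-, 1-01, 10-1, 100-

NONE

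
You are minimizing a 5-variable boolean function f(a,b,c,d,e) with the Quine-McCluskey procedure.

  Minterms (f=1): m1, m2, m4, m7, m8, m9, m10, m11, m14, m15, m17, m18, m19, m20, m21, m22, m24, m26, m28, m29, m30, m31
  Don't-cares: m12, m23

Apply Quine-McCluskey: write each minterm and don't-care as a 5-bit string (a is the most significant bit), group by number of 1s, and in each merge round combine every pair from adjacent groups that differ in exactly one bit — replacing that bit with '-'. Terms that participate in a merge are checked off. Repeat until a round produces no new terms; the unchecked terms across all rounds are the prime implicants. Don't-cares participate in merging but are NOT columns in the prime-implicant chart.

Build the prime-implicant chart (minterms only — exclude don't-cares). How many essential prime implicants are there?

Round 0: 00001✓ 00010✓ 00100✓ 00111✓ 01000✓ 01001✓ 01010✓ 01011✓ 01100✓ 01110✓ 01111✓ 10001✓ 10010✓ 10011✓ 10100✓ 10101✓ 10110✓ 10111✓ 11000✓ 11010✓ 11100✓ 11101✓ 11110✓ 11111✓
Round 1: -0001 -0010✓ -0100✓ -0111✓ -1000✓ -1010✓ -1100✓ -1110✓ -1111✓ 0-001 0-010✓ 0-100✓ 0-111✓ 01-00✓ 01-10✓ 01-11✓ 010-0✓ 010-1✓ 0100-✓ 0101-✓ 011-0✓ 0111-✓ 1-010✓ 1-100✓ 1-101✓ 1-110✓ 1-111✓ 10-01✓ 10-10✓ 10-11✓ 100-1✓ 1001-✓ 101-0✓ 101-1✓ 1010-✓ 1011-✓ 11-00✓ 11-10✓ 110-0✓ 111-0✓ 111-1✓ 1110-✓ 1111-✓
Round 2: --010 --100 --111 -1-00✓ -1-10✓ -10-0✓ -11-0✓ -111- 01--0✓ 01-1- 010-- 1--10 1-1-0✓ 1-1-1✓ 1-10-✓ 1-11-✓ 10--1 10-1- 101--✓ 11--0✓ 111--✓
Round 3: -1--0 1-1--
PIs = {--010, --100, --111, -0001, -1--0, -111-, 0-001, 01-1-, 010--, 1--10, 1-1--, 10--1, 10-1-}
Coverage chart:
  m1: -0001,0-001
  m2: --010 ←essential
  m4: --100 ←essential
  m7: --111 ←essential
  m8: -1--0,010--
  m9: 0-001,010--
  m10: --010,-1--0,01-1-,010--
  m11: 01-1-,010--
  m14: -1--0,-111-,01-1-
  m15: --111,-111-,01-1-
  m17: -0001,10--1
  m18: --010,1--10,10-1-
  m19: 10--1,10-1-
  m20: --100,1-1--
  m21: 1-1--,10--1
  m22: 1--10,1-1--,10-1-
  m24: -1--0 ←essential
  m26: --010,-1--0,1--10
  m28: --100,-1--0,1-1--
  m29: 1-1-- ←essential
  m30: -1--0,-111-,1--10,1-1--
  m31: --111,-111-,1-1--
Essential: --010, --100, --111, -1--0, 1-1--

5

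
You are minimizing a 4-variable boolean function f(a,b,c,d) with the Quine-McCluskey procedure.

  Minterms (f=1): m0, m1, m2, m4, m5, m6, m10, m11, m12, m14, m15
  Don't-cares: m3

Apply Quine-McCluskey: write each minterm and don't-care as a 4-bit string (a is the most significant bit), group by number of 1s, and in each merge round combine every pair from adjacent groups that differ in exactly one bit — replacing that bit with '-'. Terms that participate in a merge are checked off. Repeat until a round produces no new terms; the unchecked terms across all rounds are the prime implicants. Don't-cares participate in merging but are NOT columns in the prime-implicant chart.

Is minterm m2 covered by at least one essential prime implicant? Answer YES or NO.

NO

size-2^0 implicants → 0000(✓)  0001(✓)  0010(✓)  0011(✓)  0100(✓)  0101(✓)  0110(✓)  1010(✓)  1011(✓)  1100(✓)  1110(✓)  1111(✓)
size-2^1 implicants → -010(✓)  -011(✓)  -100(✓)  -110(✓)  0-00(✓)  0-01(✓)  0-10(✓)  00-0(✓)  00-1(✓)  000-(✓)  001-(✓)  01-0(✓)  010-(✓)  1-10(✓)  1-11(✓)  101-(✓)  11-0(✓)  111-(✓)
size-2^2 implicants → --10  -01-  -1-0  0--0  0-0-  00--  1-1-
Unchecked terms (primes): --10, -01-, -1-0, 0--0, 0-0-, 00--, 1-1-
Minterm coverage:
  m0 ⊆ 0--0,0-0-,00--
  m1 ⊆ 0-0-,00--
  m2 ⊆ --10,-01-,0--0,00--
  m4 ⊆ -1-0,0--0,0-0-
  m5 ⊆ 0-0- [E]
  m6 ⊆ --10,-1-0,0--0
  m10 ⊆ --10,-01-,1-1-
  m11 ⊆ -01-,1-1-
  m12 ⊆ -1-0 [E]
  m14 ⊆ --10,-1-0,1-1-
  m15 ⊆ 1-1- [E]
E = {-1-0, 0-0-, 1-1-}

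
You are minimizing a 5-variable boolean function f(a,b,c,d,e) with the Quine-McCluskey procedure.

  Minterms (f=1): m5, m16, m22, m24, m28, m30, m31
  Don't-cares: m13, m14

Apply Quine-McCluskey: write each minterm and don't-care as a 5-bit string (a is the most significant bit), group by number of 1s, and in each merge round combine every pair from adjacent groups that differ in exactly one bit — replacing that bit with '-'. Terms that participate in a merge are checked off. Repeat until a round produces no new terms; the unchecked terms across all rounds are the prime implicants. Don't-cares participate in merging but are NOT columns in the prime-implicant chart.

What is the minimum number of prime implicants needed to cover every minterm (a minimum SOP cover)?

Round 0: 00101✓ 01101✓ 01110✓ 10000✓ 10110✓ 11000✓ 11100✓ 11110✓ 11111✓
Round 1: -1110 0-101 1-000 1-110 11-00 111-0 1111-
PIs = {-1110, 0-101, 1-000, 1-110, 11-00, 111-0, 1111-}
Coverage chart:
  m5: 0-101 ←essential
  m16: 1-000 ←essential
  m22: 1-110 ←essential
  m24: 1-000,11-00
  m28: 11-00,111-0
  m30: -1110,1-110,111-0,1111-
  m31: 1111- ←essential
Essential: 0-101, 1-000, 1-110, 1111-
Petrick residual → 11-00
Min cover (5 terms): a'cd'e + ac'd'e' + acde' + abd'e' + abcd

5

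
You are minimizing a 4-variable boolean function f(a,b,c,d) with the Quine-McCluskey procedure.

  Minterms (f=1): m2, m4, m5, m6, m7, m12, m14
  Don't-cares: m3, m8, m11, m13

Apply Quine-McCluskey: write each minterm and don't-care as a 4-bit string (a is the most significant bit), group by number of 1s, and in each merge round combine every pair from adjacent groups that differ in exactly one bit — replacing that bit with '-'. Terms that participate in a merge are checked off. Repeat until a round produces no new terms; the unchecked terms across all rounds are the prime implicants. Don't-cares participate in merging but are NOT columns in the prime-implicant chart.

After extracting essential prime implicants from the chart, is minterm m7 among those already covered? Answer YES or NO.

Round 0: 0010✓ 0011✓ 0100✓ 0101✓ 0110✓ 0111✓ 1000✓ 1011✓ 1100✓ 1101✓ 1110✓
Round 1: -011 -100✓ -101✓ -110✓ 0-10✓ 0-11✓ 001-✓ 01-0✓ 01-1✓ 010-✓ 011-✓ 1-00 11-0✓ 110-✓
Round 2: -1-0 -10- 0-1- 01--
PIs = {-011, -1-0, -10-, 0-1-, 01--, 1-00}
Coverage chart:
  m2: 0-1- ←essential
  m4: -1-0,-10-,01--
  m5: -10-,01--
  m6: -1-0,0-1-,01--
  m7: 0-1-,01--
  m12: -1-0,-10-,1-00
  m14: -1-0 ←essential
Essential: -1-0, 0-1-

YES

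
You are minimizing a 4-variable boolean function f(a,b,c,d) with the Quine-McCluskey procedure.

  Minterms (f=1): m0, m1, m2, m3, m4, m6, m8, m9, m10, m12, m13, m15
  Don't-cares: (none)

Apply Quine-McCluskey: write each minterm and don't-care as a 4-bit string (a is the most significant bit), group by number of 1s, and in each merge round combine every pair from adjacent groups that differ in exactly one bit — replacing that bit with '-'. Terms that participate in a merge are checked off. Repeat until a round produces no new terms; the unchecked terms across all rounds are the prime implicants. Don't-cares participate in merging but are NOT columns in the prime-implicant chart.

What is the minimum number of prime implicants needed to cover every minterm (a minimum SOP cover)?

Round 0: 0000✓ 0001✓ 0010✓ 0011✓ 0100✓ 0110✓ 1000✓ 1001✓ 1010✓ 1100✓ 1101✓ 1111✓
Round 1: -000✓ -001✓ -010✓ -100✓ 0-00✓ 0-10✓ 00-0✓ 00-1✓ 000-✓ 001-✓ 01-0✓ 1-00✓ 1-01✓ 10-0✓ 100-✓ 11-1 110-✓
Round 2: --00 -0-0 -00- 0--0 00-- 1-0-
PIs = {--00, -0-0, -00-, 0--0, 00--, 1-0-, 11-1}
Coverage chart:
  m0: --00,-0-0,-00-,0--0,00--
  m1: -00-,00--
  m2: -0-0,0--0,00--
  m3: 00-- ←essential
  m4: --00,0--0
  m6: 0--0 ←essential
  m8: --00,-0-0,-00-,1-0-
  m9: -00-,1-0-
  m10: -0-0 ←essential
  m12: --00,1-0-
  m13: 1-0-,11-1
  m15: 11-1 ←essential
Essential: -0-0, 0--0, 00--, 11-1
Petrick residual → 1-0-
Min cover (5 terms): b'd' + a'd' + a'b' + ac' + abd

5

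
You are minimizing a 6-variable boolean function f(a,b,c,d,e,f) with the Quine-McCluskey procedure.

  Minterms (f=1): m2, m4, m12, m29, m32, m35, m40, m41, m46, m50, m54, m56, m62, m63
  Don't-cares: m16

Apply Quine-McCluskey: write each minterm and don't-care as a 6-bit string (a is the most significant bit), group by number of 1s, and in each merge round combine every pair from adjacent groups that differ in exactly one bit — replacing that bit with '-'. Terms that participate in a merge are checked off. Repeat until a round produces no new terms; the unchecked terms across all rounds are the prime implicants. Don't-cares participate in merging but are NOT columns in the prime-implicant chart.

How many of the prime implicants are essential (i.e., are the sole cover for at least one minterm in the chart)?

10

size-2^0 implicants → 000010  000100(✓)  001100(✓)  010000  011101  100000(✓)  100011  101000(✓)  101001(✓)  101110(✓)  110010(✓)  110110(✓)  111000(✓)  111110(✓)  111111(✓)
size-2^1 implicants → 00-100  1-1000  1-1110  10-000  10100-  11-110  110-10  11111-
Unchecked terms (primes): 00-100, 000010, 010000, 011101, 1-1000, 1-1110, 10-000, 100011, 10100-, 11-110, 110-10, 11111-
Minterm coverage:
  m2 ⊆ 000010 [E]
  m4 ⊆ 00-100 [E]
  m12 ⊆ 00-100 [E]
  m29 ⊆ 011101 [E]
  m32 ⊆ 10-000 [E]
  m35 ⊆ 100011 [E]
  m40 ⊆ 1-1000,10-000,10100-
  m41 ⊆ 10100- [E]
  m46 ⊆ 1-1110 [E]
  m50 ⊆ 110-10 [E]
  m54 ⊆ 11-110,110-10
  m56 ⊆ 1-1000 [E]
  m62 ⊆ 1-1110,11-110,11111-
  m63 ⊆ 11111- [E]
E = {00-100, 000010, 011101, 1-1000, 1-1110, 10-000, 100011, 10100-, 110-10, 11111-}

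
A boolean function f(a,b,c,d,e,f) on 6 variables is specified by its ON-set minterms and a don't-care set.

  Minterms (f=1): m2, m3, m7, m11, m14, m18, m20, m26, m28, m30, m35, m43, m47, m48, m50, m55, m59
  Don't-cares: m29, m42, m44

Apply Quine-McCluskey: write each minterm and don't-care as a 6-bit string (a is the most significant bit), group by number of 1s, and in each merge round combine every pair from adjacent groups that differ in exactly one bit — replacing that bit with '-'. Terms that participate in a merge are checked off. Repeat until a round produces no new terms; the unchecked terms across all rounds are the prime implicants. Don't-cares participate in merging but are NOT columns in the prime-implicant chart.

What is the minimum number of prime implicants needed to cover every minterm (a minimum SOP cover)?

10

[col 0] 000010*, 000011*, 000111*, 001011*, 001110*, 010010*, 010100*, 011010*, 011100*, 011101*, 011110*, 100011*, 101010*, 101011*, 101100, 101111*, 110000*, 110010*, 110111, 111011*
[col 1] -00011*, -01011*, -10010, 0-0010, 0-1110, 00-011*, 000-11, 00001-, 01-010, 01-100, 011-10, 0111-0, 01110-, 1-1011, 10-011*, 101-11, 10101-, 1100-0
[col 2] -0-011
Prime implicants: -0-011, -10010, 0-0010, 0-1110, 000-11, 00001-, 01-010, 01-100, 011-10, 0111-0, 01110-, 1-1011, 101-11, 10101-, 101100, 1100-0, 110111
PI chart (minterm → PIs covering it):
  2 | 0-0010,00001-
  3 | -0-011,000-11,00001-
  7 | 000-11  (sole → essential)
  11 | -0-011  (sole → essential)
  14 | 0-1110  (sole → essential)
  18 | -10010,0-0010,01-010
  20 | 01-100  (sole → essential)
  26 | 01-010,011-10
  28 | 01-100,0111-0,01110-
  30 | 0-1110,011-10,0111-0
  35 | -0-011  (sole → essential)
  43 | -0-011,1-1011,101-11,10101-
  47 | 101-11  (sole → essential)
  48 | 1100-0  (sole → essential)
  50 | -10010,1100-0
  55 | 110111  (sole → essential)
  59 | 1-1011  (sole → essential)
Essential prime implicants: -0-011, 0-1110, 000-11, 01-100, 1-1011, 101-11, 1100-0, 110111
Petrick residual → 0-0010, 01-010
Minimum SOP uses 10 PIs: b'd'ef + a'c'd'ef' + a'cdef' + a'b'c'ef + a'bd'ef' + a'bde'f' + acd'ef + ab'cef + abc'd'f' + abc'def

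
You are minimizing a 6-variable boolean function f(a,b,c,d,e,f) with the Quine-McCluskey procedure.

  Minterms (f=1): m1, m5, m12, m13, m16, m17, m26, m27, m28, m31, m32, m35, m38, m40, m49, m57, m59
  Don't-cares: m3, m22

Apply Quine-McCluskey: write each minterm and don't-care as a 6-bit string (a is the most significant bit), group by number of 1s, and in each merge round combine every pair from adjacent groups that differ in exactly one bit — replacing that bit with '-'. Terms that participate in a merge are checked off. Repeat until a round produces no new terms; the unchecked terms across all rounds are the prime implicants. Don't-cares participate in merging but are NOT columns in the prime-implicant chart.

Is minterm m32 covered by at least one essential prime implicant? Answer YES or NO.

YES

[col 0] 000001*, 000011*, 000101*, 001100*, 001101*, 010000*, 010001*, 010110, 011010*, 011011*, 011100*, 011111*, 100000*, 100011*, 100110, 101000*, 110001*, 111001*, 111011*
[col 1] -00011, -10001, -11011, 0-0001, 0-1100, 00-101, 000-01, 0000-1, 00110-, 01000-, 011-11, 01101-, 10-000, 11-001, 1110-1
Prime implicants: -00011, -10001, -11011, 0-0001, 0-1100, 00-101, 000-01, 0000-1, 00110-, 01000-, 010110, 011-11, 01101-, 10-000, 100110, 11-001, 1110-1
PI chart (minterm → PIs covering it):
  1 | 0-0001,000-01,0000-1
  5 | 00-101,000-01
  12 | 0-1100,00110-
  13 | 00-101,00110-
  16 | 01000-  (sole → essential)
  17 | -10001,0-0001,01000-
  26 | 01101-  (sole → essential)
  27 | -11011,011-11,01101-
  28 | 0-1100  (sole → essential)
  31 | 011-11  (sole → essential)
  32 | 10-000  (sole → essential)
  35 | -00011  (sole → essential)
  38 | 100110  (sole → essential)
  40 | 10-000  (sole → essential)
  49 | -10001,11-001
  57 | 11-001,1110-1
  59 | -11011,1110-1
Essential prime implicants: -00011, 0-1100, 01000-, 011-11, 01101-, 10-000, 100110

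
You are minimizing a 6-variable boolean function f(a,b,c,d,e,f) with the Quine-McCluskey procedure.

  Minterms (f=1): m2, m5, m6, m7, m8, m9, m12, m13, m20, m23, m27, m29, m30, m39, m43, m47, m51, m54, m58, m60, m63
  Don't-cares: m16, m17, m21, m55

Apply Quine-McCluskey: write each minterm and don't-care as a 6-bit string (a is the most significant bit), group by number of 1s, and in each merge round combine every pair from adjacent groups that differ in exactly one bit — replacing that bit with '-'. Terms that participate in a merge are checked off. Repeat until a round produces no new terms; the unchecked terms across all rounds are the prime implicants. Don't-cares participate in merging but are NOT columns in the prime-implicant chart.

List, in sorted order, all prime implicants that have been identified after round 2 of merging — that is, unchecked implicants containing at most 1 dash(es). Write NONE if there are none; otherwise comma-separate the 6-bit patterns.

000-10, 00011-, 011011, 011110, 101-11, 110-11, 11011-, 111010, 111100

[col 0] 000010*, 000101*, 000110*, 000111*, 001000*, 001001*, 001100*, 001101*, 010000*, 010001*, 010100*, 010101*, 010111*, 011011, 011101*, 011110, 100111*, 101011*, 101111*, 110011*, 110110*, 110111*, 111010, 111100, 111111*
[col 1] -00111*, -10111*, 0-0101*, 0-0111*, 0-1101*, 00-101*, 000-10, 0001-1*, 00011-, 001-00*, 001-01*, 00100-*, 00110-*, 01-101*, 010-00*, 010-01*, 01000-*, 0101-1*, 01010-*, 1-0111*, 1-1111*, 10-111*, 101-11, 11-111*, 110-11, 11011-
[col 2] --0111, 0--101, 0-01-1, 001-0-, 010-0-, 1--111
Prime implicants: --0111, 0--101, 0-01-1, 000-10, 00011-, 001-0-, 010-0-, 011011, 011110, 1--111, 101-11, 110-11, 11011-, 111010, 111100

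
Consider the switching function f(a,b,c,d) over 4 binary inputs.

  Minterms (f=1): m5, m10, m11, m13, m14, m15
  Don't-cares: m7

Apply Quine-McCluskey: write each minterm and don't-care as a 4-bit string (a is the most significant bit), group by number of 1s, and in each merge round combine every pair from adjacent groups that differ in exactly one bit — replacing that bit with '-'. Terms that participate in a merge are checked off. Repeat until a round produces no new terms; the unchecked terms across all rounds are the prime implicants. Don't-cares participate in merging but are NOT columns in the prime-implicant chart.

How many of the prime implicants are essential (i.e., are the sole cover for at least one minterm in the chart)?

2

size-2^0 implicants → 0101(✓)  0111(✓)  1010(✓)  1011(✓)  1101(✓)  1110(✓)  1111(✓)
size-2^1 implicants → -101(✓)  -111(✓)  01-1(✓)  1-10(✓)  1-11(✓)  101-(✓)  11-1(✓)  111-(✓)
size-2^2 implicants → -1-1  1-1-
Unchecked terms (primes): -1-1, 1-1-
Minterm coverage:
  m5 ⊆ -1-1 [E]
  m10 ⊆ 1-1- [E]
  m11 ⊆ 1-1- [E]
  m13 ⊆ -1-1 [E]
  m14 ⊆ 1-1- [E]
  m15 ⊆ -1-1,1-1-
E = {-1-1, 1-1-}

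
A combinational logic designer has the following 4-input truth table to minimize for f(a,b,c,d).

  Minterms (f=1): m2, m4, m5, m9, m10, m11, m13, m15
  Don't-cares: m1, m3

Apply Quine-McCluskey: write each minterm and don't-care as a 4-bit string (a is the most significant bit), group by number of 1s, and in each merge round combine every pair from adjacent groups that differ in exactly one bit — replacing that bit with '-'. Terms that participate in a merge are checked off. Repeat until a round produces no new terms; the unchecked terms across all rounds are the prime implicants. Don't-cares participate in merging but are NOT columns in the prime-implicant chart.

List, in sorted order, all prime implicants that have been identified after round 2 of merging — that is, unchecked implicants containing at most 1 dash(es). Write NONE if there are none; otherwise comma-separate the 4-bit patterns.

010-

Round 0: 0001✓ 0010✓ 0011✓ 0100✓ 0101✓ 1001✓ 1010✓ 1011✓ 1101✓ 1111✓
Round 1: -001✓ -010✓ -011✓ -101✓ 0-01✓ 00-1✓ 001-✓ 010- 1-01✓ 1-11✓ 10-1✓ 101-✓ 11-1✓
Round 2: --01 -0-1 -01- 1--1
PIs = {--01, -0-1, -01-, 010-, 1--1}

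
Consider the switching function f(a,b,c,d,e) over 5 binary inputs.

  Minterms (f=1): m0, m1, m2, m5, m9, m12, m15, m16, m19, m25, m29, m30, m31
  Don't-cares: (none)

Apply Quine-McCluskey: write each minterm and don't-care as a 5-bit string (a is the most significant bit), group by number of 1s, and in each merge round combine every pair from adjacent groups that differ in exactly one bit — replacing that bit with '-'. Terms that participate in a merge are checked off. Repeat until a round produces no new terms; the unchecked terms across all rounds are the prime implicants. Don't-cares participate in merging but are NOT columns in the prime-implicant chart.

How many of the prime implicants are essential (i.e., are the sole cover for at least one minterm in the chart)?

size-2^0 implicants → 00000(✓)  00001(✓)  00010(✓)  00101(✓)  01001(✓)  01100  01111(✓)  10000(✓)  10011  11001(✓)  11101(✓)  11110(✓)  11111(✓)
size-2^1 implicants → -0000  -1001  -1111  0-001  00-01  000-0  0000-  11-01  111-1  1111-
Unchecked terms (primes): -0000, -1001, -1111, 0-001, 00-01, 000-0, 0000-, 01100, 10011, 11-01, 111-1, 1111-
Minterm coverage:
  m0 ⊆ -0000,000-0,0000-
  m1 ⊆ 0-001,00-01,0000-
  m2 ⊆ 000-0 [E]
  m5 ⊆ 00-01 [E]
  m9 ⊆ -1001,0-001
  m12 ⊆ 01100 [E]
  m15 ⊆ -1111 [E]
  m16 ⊆ -0000 [E]
  m19 ⊆ 10011 [E]
  m25 ⊆ -1001,11-01
  m29 ⊆ 11-01,111-1
  m30 ⊆ 1111- [E]
  m31 ⊆ -1111,111-1,1111-
E = {-0000, -1111, 00-01, 000-0, 01100, 10011, 1111-}

7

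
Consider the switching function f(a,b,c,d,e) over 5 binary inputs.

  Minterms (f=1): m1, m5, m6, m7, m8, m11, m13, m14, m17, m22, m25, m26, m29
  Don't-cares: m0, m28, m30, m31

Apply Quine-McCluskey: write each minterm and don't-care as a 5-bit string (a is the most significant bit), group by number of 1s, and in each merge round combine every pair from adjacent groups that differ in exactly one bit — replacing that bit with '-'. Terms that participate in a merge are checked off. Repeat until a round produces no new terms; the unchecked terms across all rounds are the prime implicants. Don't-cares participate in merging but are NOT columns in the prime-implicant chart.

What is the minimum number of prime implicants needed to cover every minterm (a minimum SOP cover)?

size-2^0 implicants → 00000(✓)  00001(✓)  00101(✓)  00110(✓)  00111(✓)  01000(✓)  01011  01101(✓)  01110(✓)  10001(✓)  10110(✓)  11001(✓)  11010(✓)  11100(✓)  11101(✓)  11110(✓)  11111(✓)
size-2^1 implicants → -0001  -0110(✓)  -1101  -1110(✓)  0-000  0-101  0-110(✓)  00-01  0000-  001-1  0011-  1-001  1-110(✓)  11-01  11-10  111-0(✓)  111-1(✓)  1110-(✓)  1111-(✓)
size-2^2 implicants → --110  111--
Unchecked terms (primes): --110, -0001, -1101, 0-000, 0-101, 00-01, 0000-, 001-1, 0011-, 01011, 1-001, 11-01, 11-10, 111--
Minterm coverage:
  m1 ⊆ -0001,00-01,0000-
  m5 ⊆ 0-101,00-01,001-1
  m6 ⊆ --110,0011-
  m7 ⊆ 001-1,0011-
  m8 ⊆ 0-000 [E]
  m11 ⊆ 01011 [E]
  m13 ⊆ -1101,0-101
  m14 ⊆ --110 [E]
  m17 ⊆ -0001,1-001
  m22 ⊆ --110 [E]
  m25 ⊆ 1-001,11-01
  m26 ⊆ 11-10 [E]
  m29 ⊆ -1101,11-01,111--
E = {--110, 0-000, 01011, 11-10}
Petrick residual → -0001, -1101, 001-1, 1-001
Cover = cde' + b'c'd'e + bcd'e + a'c'd'e' + a'b'ce + a'bc'de + ac'd'e + abde'  |cover|=8

8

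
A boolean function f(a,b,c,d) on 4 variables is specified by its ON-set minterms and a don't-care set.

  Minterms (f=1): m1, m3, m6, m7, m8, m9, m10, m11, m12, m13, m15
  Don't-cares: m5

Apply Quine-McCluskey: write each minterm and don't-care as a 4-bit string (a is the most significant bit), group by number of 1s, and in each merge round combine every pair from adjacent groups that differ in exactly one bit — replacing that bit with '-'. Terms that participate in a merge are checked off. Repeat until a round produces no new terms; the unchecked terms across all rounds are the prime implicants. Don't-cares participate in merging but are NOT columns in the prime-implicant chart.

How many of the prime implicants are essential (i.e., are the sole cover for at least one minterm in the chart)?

[col 0] 0001*, 0011*, 0101*, 0110*, 0111*, 1000*, 1001*, 1010*, 1011*, 1100*, 1101*, 1111*
[col 1] -001*, -011*, -101*, -111*, 0-01*, 0-11*, 00-1*, 01-1*, 011-, 1-00*, 1-01*, 1-11*, 10-0*, 10-1*, 100-*, 101-*, 11-1*, 110-*
[col 2] --01*, --11*, -0-1*, -1-1*, 0--1*, 1--1*, 1-0-, 10--
[col 3] ---1
Prime implicants: ---1, 011-, 1-0-, 10--
PI chart (minterm → PIs covering it):
  1 | ---1  (sole → essential)
  3 | ---1  (sole → essential)
  6 | 011-  (sole → essential)
  7 | ---1,011-
  8 | 1-0-,10--
  9 | ---1,1-0-,10--
  10 | 10--  (sole → essential)
  11 | ---1,10--
  12 | 1-0-  (sole → essential)
  13 | ---1,1-0-
  15 | ---1  (sole → essential)
Essential prime implicants: ---1, 011-, 1-0-, 10--

4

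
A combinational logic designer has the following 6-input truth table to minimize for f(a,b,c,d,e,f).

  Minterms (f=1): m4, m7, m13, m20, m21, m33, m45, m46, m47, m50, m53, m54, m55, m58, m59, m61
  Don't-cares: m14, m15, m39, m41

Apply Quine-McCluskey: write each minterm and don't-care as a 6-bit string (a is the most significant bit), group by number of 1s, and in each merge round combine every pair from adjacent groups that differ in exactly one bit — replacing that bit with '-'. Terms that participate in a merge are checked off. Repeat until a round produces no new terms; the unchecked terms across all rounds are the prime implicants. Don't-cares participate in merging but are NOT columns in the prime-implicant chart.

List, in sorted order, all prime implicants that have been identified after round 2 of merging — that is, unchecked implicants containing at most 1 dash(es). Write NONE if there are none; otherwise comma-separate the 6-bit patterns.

Round 0: 000100✓ 000111✓ 001101✓ 001110✓ 001111✓ 010100✓ 010101✓ 100001✓ 100111✓ 101001✓ 101101✓ 101110✓ 101111✓ 110010✓ 110101✓ 110110✓ 110111✓ 111010✓ 111011✓ 111101✓
Round 1: -00111✓ -01101✓ -01110✓ -01111✓ -10101 0-0100 00-111✓ 0011-1✓ 00111-✓ 01010- 1-0111 1-1101 10-001 10-111✓ 101-01 1011-1✓ 10111-✓ 11-010 11-101 110-10 1101-1 11011- 11101-
Round 2: -0-111 -011-1 -0111-
PIs = {-0-111, -011-1, -0111-, -10101, 0-0100, 01010-, 1-0111, 1-1101, 10-001, 101-01, 11-010, 11-101, 110-10, 1101-1, 11011-, 11101-}

-10101, 0-0100, 01010-, 1-0111, 1-1101, 10-001, 101-01, 11-010, 11-101, 110-10, 1101-1, 11011-, 11101-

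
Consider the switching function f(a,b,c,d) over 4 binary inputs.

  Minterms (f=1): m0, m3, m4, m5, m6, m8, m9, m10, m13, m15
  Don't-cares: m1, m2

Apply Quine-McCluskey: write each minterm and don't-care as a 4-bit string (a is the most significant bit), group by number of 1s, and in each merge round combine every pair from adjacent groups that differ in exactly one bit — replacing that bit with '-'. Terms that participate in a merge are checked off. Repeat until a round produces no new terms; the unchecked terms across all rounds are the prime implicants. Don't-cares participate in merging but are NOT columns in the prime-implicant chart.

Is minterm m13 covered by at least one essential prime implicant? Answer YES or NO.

Round 0: 0000✓ 0001✓ 0010✓ 0011✓ 0100✓ 0101✓ 0110✓ 1000✓ 1001✓ 1010✓ 1101✓ 1111✓
Round 1: -000✓ -001✓ -010✓ -101✓ 0-00✓ 0-01✓ 0-10✓ 00-0✓ 00-1✓ 000-✓ 001-✓ 01-0✓ 010-✓ 1-01✓ 10-0✓ 100-✓ 11-1
Round 2: --01 -0-0 -00- 0--0 0-0- 00--
PIs = {--01, -0-0, -00-, 0--0, 0-0-, 00--, 11-1}
Coverage chart:
  m0: -0-0,-00-,0--0,0-0-,00--
  m3: 00-- ←essential
  m4: 0--0,0-0-
  m5: --01,0-0-
  m6: 0--0 ←essential
  m8: -0-0,-00-
  m9: --01,-00-
  m10: -0-0 ←essential
  m13: --01,11-1
  m15: 11-1 ←essential
Essential: -0-0, 0--0, 00--, 11-1

YES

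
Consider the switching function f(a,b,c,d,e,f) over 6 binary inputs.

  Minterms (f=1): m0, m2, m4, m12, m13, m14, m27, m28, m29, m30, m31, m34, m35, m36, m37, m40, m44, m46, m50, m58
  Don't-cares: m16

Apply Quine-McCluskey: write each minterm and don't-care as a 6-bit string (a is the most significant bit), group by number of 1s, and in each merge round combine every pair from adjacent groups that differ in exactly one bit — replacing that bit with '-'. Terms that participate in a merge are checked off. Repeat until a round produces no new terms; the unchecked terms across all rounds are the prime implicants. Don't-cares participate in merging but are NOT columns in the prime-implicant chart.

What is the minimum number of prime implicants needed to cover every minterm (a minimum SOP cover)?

size-2^0 implicants → 000000(✓)  000010(✓)  000100(✓)  001100(✓)  001101(✓)  001110(✓)  010000(✓)  011011(✓)  011100(✓)  011101(✓)  011110(✓)  011111(✓)  100010(✓)  100011(✓)  100100(✓)  100101(✓)  101000(✓)  101100(✓)  101110(✓)  110010(✓)  111010(✓)
size-2^1 implicants → -00010  -00100(✓)  -01100(✓)  -01110(✓)  0-0000  0-1100(✓)  0-1101(✓)  0-1110(✓)  00-100(✓)  000-00  0000-0  0011-0(✓)  00110-(✓)  011-11  0111-0(✓)  0111-1(✓)  01110-(✓)  01111-(✓)  1-0010  10-100(✓)  10001-  10010-  101-00  1011-0(✓)  11-010
size-2^2 implicants → -0-100  -011-0  0-11-0  0-110-  0111--
Unchecked terms (primes): -0-100, -00010, -011-0, 0-0000, 0-11-0, 0-110-, 000-00, 0000-0, 011-11, 0111--, 1-0010, 10001-, 10010-, 101-00, 11-010
Minterm coverage:
  m0 ⊆ 0-0000,000-00,0000-0
  m2 ⊆ -00010,0000-0
  m4 ⊆ -0-100,000-00
  m12 ⊆ -0-100,-011-0,0-11-0,0-110-
  m13 ⊆ 0-110- [E]
  m14 ⊆ -011-0,0-11-0
  m27 ⊆ 011-11 [E]
  m28 ⊆ 0-11-0,0-110-,0111--
  m29 ⊆ 0-110-,0111--
  m30 ⊆ 0-11-0,0111--
  m31 ⊆ 011-11,0111--
  m34 ⊆ -00010,1-0010,10001-
  m35 ⊆ 10001- [E]
  m36 ⊆ -0-100,10010-
  m37 ⊆ 10010- [E]
  m40 ⊆ 101-00 [E]
  m44 ⊆ -0-100,-011-0,101-00
  m46 ⊆ -011-0 [E]
  m50 ⊆ 1-0010,11-010
  m58 ⊆ 11-010 [E]
E = {-011-0, 0-110-, 011-11, 10001-, 10010-, 101-00, 11-010}
Petrick residual → -0-100, 0-11-0, 0000-0
Cover = b'de'f' + b'cdf' + a'cdf' + a'cde' + a'b'c'd'f' + a'bcef + ab'c'd'e + ab'c'de' + ab'ce'f' + abd'ef'  |cover|=10

10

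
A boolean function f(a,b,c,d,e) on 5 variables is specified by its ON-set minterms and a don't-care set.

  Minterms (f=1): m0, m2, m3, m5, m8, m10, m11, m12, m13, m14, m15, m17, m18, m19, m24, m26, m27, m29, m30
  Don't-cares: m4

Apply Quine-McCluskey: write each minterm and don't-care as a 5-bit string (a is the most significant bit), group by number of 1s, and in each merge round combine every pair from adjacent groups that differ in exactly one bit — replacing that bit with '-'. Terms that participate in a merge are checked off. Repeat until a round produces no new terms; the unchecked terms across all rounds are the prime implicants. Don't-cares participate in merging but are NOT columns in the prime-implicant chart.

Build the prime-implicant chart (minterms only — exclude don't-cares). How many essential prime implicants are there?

[col 0] 00000*, 00010*, 00011*, 00100*, 00101*, 01000*, 01010*, 01011*, 01100*, 01101*, 01110*, 01111*, 10001*, 10010*, 10011*, 11000*, 11010*, 11011*, 11101*, 11110*
[col 1] -0010*, -0011*, -1000*, -1010*, -1011*, -1101, -1110*, 0-000*, 0-010*, 0-011*, 0-100*, 0-101*, 00-00*, 000-0*, 0001-*, 0010-*, 01-00*, 01-10*, 01-11*, 010-0*, 0101-*, 011-0*, 011-1*, 0110-*, 0111-*, 1-010*, 1-011*, 100-1, 1001-*, 11-10*, 110-0*, 1101-*
[col 2] --010*, --011*, -001-*, -1-10, -10-0, -101-*, 0--00, 0-0-0, 0-01-*, 0-10-, 01--0, 01-1-, 011--, 1-01-*
[col 3] --01-
Prime implicants: --01-, -1-10, -10-0, -1101, 0--00, 0-0-0, 0-10-, 01--0, 01-1-, 011--, 100-1
PI chart (minterm → PIs covering it):
  0 | 0--00,0-0-0
  2 | --01-,0-0-0
  3 | --01-  (sole → essential)
  5 | 0-10-  (sole → essential)
  8 | -10-0,0--00,0-0-0,01--0
  10 | --01-,-1-10,-10-0,0-0-0,01--0,01-1-
  11 | --01-,01-1-
  12 | 0--00,0-10-,01--0,011--
  13 | -1101,0-10-,011--
  14 | -1-10,01--0,01-1-,011--
  15 | 01-1-,011--
  17 | 100-1  (sole → essential)
  18 | --01-  (sole → essential)
  19 | --01-,100-1
  24 | -10-0  (sole → essential)
  26 | --01-,-1-10,-10-0
  27 | --01-  (sole → essential)
  29 | -1101  (sole → essential)
  30 | -1-10  (sole → essential)
Essential prime implicants: --01-, -1-10, -10-0, -1101, 0-10-, 100-1

6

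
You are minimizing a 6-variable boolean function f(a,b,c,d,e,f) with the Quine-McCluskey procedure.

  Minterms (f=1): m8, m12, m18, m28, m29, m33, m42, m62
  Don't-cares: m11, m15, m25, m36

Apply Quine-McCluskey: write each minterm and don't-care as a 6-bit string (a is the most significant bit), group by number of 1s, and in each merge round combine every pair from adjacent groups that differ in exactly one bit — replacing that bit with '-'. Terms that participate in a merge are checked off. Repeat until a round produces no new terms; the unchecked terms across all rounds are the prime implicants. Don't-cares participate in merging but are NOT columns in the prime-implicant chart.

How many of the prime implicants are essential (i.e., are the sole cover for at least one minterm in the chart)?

Round 0: 001000✓ 001011✓ 001100✓ 001111✓ 010010 011001✓ 011100✓ 011101✓ 100001 100100 101010 111110
Round 1: 0-1100 001-00 001-11 011-01 01110-
PIs = {0-1100, 001-00, 001-11, 010010, 011-01, 01110-, 100001, 100100, 101010, 111110}
Coverage chart:
  m8: 001-00 ←essential
  m12: 0-1100,001-00
  m18: 010010 ←essential
  m28: 0-1100,01110-
  m29: 011-01,01110-
  m33: 100001 ←essential
  m42: 101010 ←essential
  m62: 111110 ←essential
Essential: 001-00, 010010, 100001, 101010, 111110

5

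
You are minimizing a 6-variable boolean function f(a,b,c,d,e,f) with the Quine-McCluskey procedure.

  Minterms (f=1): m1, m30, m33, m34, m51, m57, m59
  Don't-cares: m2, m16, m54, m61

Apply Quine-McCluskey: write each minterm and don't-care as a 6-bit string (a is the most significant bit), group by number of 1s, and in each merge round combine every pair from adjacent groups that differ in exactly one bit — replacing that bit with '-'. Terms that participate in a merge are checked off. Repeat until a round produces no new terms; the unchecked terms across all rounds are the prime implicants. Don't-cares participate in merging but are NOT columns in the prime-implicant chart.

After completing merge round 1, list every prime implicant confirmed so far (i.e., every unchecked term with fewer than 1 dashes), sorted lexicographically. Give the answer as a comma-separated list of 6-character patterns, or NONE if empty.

[col 0] 000001*, 000010*, 010000, 011110, 100001*, 100010*, 110011*, 110110, 111001*, 111011*, 111101*
[col 1] -00001, -00010, 11-011, 111-01, 1110-1
Prime implicants: -00001, -00010, 010000, 011110, 11-011, 110110, 111-01, 1110-1

010000, 011110, 110110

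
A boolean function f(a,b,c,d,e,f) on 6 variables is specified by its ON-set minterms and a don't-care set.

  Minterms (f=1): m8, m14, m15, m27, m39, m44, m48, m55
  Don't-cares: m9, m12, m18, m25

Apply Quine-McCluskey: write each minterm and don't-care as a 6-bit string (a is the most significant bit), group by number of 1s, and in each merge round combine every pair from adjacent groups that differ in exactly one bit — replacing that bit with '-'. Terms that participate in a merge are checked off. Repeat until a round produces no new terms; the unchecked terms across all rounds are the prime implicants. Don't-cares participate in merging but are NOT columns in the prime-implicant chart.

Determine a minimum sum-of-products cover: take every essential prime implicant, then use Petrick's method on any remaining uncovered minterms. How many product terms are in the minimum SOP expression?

Round 0: 001000✓ 001001✓ 001100✓ 001110✓ 001111✓ 010010 011001✓ 011011✓ 100111✓ 101100✓ 110000 110111✓
Round 1: -01100 0-1001 001-00 00100- 0011-0 00111- 0110-1 1-0111
PIs = {-01100, 0-1001, 001-00, 00100-, 0011-0, 00111-, 010010, 0110-1, 1-0111, 110000}
Coverage chart:
  m8: 001-00,00100-
  m14: 0011-0,00111-
  m15: 00111- ←essential
  m27: 0110-1 ←essential
  m39: 1-0111 ←essential
  m44: -01100 ←essential
  m48: 110000 ←essential
  m55: 1-0111 ←essential
Essential: -01100, 00111-, 0110-1, 1-0111, 110000
Petrick residual → 001-00
Min cover (6 terms): b'cde'f' + a'b'ce'f' + a'b'cde + a'bcd'f + ac'def + abc'd'e'f'

6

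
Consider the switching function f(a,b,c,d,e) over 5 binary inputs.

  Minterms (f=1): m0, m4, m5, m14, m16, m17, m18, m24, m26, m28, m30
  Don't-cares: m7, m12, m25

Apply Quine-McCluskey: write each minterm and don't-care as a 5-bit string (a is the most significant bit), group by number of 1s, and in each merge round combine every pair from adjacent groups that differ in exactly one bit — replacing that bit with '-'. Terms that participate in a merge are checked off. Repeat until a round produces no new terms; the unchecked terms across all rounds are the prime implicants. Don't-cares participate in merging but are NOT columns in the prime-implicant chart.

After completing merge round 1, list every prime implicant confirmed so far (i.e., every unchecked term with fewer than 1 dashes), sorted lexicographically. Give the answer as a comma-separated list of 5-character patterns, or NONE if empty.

Round 0: 00000✓ 00100✓ 00101✓ 00111✓ 01100✓ 01110✓ 10000✓ 10001✓ 10010✓ 11000✓ 11001✓ 11010✓ 11100✓ 11110✓
Round 1: -0000 -1100✓ -1110✓ 0-100 00-00 001-1 0010- 011-0✓ 1-000✓ 1-001✓ 1-010✓ 100-0✓ 1000-✓ 11-00✓ 11-10✓ 110-0✓ 1100-✓ 111-0✓
Round 2: -11-0 1-0-0 1-00- 11--0
PIs = {-0000, -11-0, 0-100, 00-00, 001-1, 0010-, 1-0-0, 1-00-, 11--0}

NONE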